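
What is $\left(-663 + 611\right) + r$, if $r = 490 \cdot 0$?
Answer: $-52$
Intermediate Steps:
$r = 0$
$\left(-663 + 611\right) + r = \left(-663 + 611\right) + 0 = -52 + 0 = -52$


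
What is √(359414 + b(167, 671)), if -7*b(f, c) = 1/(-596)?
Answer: √1563952642987/2086 ≈ 599.51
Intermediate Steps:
b(f, c) = 1/4172 (b(f, c) = -⅐/(-596) = -⅐*(-1/596) = 1/4172)
√(359414 + b(167, 671)) = √(359414 + 1/4172) = √(1499475209/4172) = √1563952642987/2086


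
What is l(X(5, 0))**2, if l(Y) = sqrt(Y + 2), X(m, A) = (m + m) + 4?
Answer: 16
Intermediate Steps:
X(m, A) = 4 + 2*m (X(m, A) = 2*m + 4 = 4 + 2*m)
l(Y) = sqrt(2 + Y)
l(X(5, 0))**2 = (sqrt(2 + (4 + 2*5)))**2 = (sqrt(2 + (4 + 10)))**2 = (sqrt(2 + 14))**2 = (sqrt(16))**2 = 4**2 = 16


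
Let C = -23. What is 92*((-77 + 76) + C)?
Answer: -2208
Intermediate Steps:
92*((-77 + 76) + C) = 92*((-77 + 76) - 23) = 92*(-1 - 23) = 92*(-24) = -2208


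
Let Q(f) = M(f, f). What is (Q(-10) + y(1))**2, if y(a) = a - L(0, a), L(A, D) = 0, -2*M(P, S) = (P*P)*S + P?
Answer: 256036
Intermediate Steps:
M(P, S) = -P/2 - S*P**2/2 (M(P, S) = -((P*P)*S + P)/2 = -(P**2*S + P)/2 = -(S*P**2 + P)/2 = -(P + S*P**2)/2 = -P/2 - S*P**2/2)
Q(f) = -f*(1 + f**2)/2 (Q(f) = -f*(1 + f*f)/2 = -f*(1 + f**2)/2)
y(a) = a (y(a) = a - 1*0 = a + 0 = a)
(Q(-10) + y(1))**2 = (-1/2*(-10)*(1 + (-10)**2) + 1)**2 = (-1/2*(-10)*(1 + 100) + 1)**2 = (-1/2*(-10)*101 + 1)**2 = (505 + 1)**2 = 506**2 = 256036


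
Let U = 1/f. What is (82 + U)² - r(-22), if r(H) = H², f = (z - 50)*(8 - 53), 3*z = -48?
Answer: 55042903081/8820900 ≈ 6240.1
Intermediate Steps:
z = -16 (z = (⅓)*(-48) = -16)
f = 2970 (f = (-16 - 50)*(8 - 53) = -66*(-45) = 2970)
U = 1/2970 ≈ 0.00033670
(82 + U)² - r(-22) = (82 + 1/2970)² - 1*(-22)² = (243541/2970)² - 1*484 = 59312218681/8820900 - 484 = 55042903081/8820900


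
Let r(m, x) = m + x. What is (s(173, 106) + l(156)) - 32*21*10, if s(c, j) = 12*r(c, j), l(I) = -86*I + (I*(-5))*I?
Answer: -138468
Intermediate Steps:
l(I) = -86*I - 5*I² (l(I) = -86*I + (-5*I)*I = -86*I - 5*I²)
s(c, j) = 12*c + 12*j (s(c, j) = 12*(c + j) = 12*c + 12*j)
(s(173, 106) + l(156)) - 32*21*10 = ((12*173 + 12*106) - 1*156*(86 + 5*156)) - 32*21*10 = ((2076 + 1272) - 1*156*(86 + 780)) - 672*10 = (3348 - 1*156*866) - 6720 = (3348 - 135096) - 6720 = -131748 - 6720 = -138468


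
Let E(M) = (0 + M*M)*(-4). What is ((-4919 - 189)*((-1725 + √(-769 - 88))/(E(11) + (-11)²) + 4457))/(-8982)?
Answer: 1378833088/543411 - 2554*I*√857/1630233 ≈ 2537.4 - 0.045863*I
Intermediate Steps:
E(M) = -4*M² (E(M) = (0 + M²)*(-4) = M²*(-4) = -4*M²)
((-4919 - 189)*((-1725 + √(-769 - 88))/(E(11) + (-11)²) + 4457))/(-8982) = ((-4919 - 189)*((-1725 + √(-769 - 88))/(-4*11² + (-11)²) + 4457))/(-8982) = -5108*((-1725 + √(-857))/(-4*121 + 121) + 4457)*(-1/8982) = -5108*((-1725 + I*√857)/(-484 + 121) + 4457)*(-1/8982) = -5108*((-1725 + I*√857)/(-363) + 4457)*(-1/8982) = -5108*((-1725 + I*√857)*(-1/363) + 4457)*(-1/8982) = -5108*((575/121 - I*√857/363) + 4457)*(-1/8982) = -5108*(539872/121 - I*√857/363)*(-1/8982) = (-2757666176/121 + 5108*I*√857/363)*(-1/8982) = 1378833088/543411 - 2554*I*√857/1630233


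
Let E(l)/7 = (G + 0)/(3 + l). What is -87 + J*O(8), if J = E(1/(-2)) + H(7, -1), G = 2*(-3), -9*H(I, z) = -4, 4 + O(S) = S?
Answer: -6859/45 ≈ -152.42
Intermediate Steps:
O(S) = -4 + S
H(I, z) = 4/9 (H(I, z) = -1/9*(-4) = 4/9)
G = -6
E(l) = -42/(3 + l) (E(l) = 7*((-6 + 0)/(3 + l)) = 7*(-6/(3 + l)) = -42/(3 + l))
J = -736/45 (J = -42/(3 + 1/(-2)) + 4/9 = -42/(3 - 1/2) + 4/9 = -42/5/2 + 4/9 = -42*2/5 + 4/9 = -84/5 + 4/9 = -736/45 ≈ -16.356)
-87 + J*O(8) = -87 - 736*(-4 + 8)/45 = -87 - 736/45*4 = -87 - 2944/45 = -6859/45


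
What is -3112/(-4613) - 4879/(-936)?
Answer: 25419659/4317768 ≈ 5.8872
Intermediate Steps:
-3112/(-4613) - 4879/(-936) = -3112*(-1/4613) - 4879*(-1/936) = 3112/4613 + 4879/936 = 25419659/4317768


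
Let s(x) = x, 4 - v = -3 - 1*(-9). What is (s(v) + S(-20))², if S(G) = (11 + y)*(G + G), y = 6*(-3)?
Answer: 77284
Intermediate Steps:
v = -2 (v = 4 - (-3 - 1*(-9)) = 4 - (-3 + 9) = 4 - 1*6 = 4 - 6 = -2)
y = -18
S(G) = -14*G (S(G) = (11 - 18)*(G + G) = -14*G)
(s(v) + S(-20))² = (-2 - 14*(-20))² = (-2 + 280)² = 278² = 77284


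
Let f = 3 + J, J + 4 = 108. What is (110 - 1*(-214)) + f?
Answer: 431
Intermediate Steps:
J = 104 (J = -4 + 108 = 104)
f = 107 (f = 3 + 104 = 107)
(110 - 1*(-214)) + f = (110 - 1*(-214)) + 107 = (110 + 214) + 107 = 324 + 107 = 431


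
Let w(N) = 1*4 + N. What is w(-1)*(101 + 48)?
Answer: 447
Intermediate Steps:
w(N) = 4 + N
w(-1)*(101 + 48) = (4 - 1)*(101 + 48) = 3*149 = 447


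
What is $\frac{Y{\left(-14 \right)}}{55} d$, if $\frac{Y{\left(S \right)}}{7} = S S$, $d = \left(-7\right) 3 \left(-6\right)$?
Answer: $\frac{172872}{55} \approx 3143.1$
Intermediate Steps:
$d = 126$ ($d = \left(-21\right) \left(-6\right) = 126$)
$Y{\left(S \right)} = 7 S^{2}$ ($Y{\left(S \right)} = 7 S S = 7 S^{2}$)
$\frac{Y{\left(-14 \right)}}{55} d = \frac{7 \left(-14\right)^{2}}{55} \cdot 126 = 7 \cdot 196 \cdot \frac{1}{55} \cdot 126 = 1372 \cdot \frac{1}{55} \cdot 126 = \frac{1372}{55} \cdot 126 = \frac{172872}{55}$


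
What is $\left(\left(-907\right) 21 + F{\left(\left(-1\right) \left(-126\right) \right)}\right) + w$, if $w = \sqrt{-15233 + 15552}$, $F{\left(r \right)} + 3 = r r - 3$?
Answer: $-3177 + \sqrt{319} \approx -3159.1$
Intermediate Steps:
$F{\left(r \right)} = -6 + r^{2}$ ($F{\left(r \right)} = -3 + \left(r r - 3\right) = -3 + \left(r^{2} - 3\right) = -3 + \left(-3 + r^{2}\right) = -6 + r^{2}$)
$w = \sqrt{319} \approx 17.861$
$\left(\left(-907\right) 21 + F{\left(\left(-1\right) \left(-126\right) \right)}\right) + w = \left(\left(-907\right) 21 - \left(6 - \left(\left(-1\right) \left(-126\right)\right)^{2}\right)\right) + \sqrt{319} = \left(-19047 - \left(6 - 126^{2}\right)\right) + \sqrt{319} = \left(-19047 + \left(-6 + 15876\right)\right) + \sqrt{319} = \left(-19047 + 15870\right) + \sqrt{319} = -3177 + \sqrt{319}$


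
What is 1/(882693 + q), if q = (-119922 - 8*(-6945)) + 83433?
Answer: 1/901764 ≈ 1.1089e-6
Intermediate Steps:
q = 19071 (q = (-119922 + 55560) + 83433 = -64362 + 83433 = 19071)
1/(882693 + q) = 1/(882693 + 19071) = 1/901764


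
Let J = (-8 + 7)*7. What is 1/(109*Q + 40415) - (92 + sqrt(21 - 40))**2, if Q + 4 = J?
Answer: -331179119/39216 - 184*I*sqrt(19) ≈ -8445.0 - 802.04*I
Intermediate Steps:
J = -7 (J = -1*7 = -7)
Q = -11 (Q = -4 - 7 = -11)
1/(109*Q + 40415) - (92 + sqrt(21 - 40))**2 = 1/(109*(-11) + 40415) - (92 + sqrt(21 - 40))**2 = 1/(-1199 + 40415) - (92 + sqrt(-19))**2 = 1/39216 - (92 + I*sqrt(19))**2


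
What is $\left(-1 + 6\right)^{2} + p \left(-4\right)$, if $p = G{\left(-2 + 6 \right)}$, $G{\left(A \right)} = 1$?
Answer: $21$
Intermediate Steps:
$p = 1$
$\left(-1 + 6\right)^{2} + p \left(-4\right) = \left(-1 + 6\right)^{2} + 1 \left(-4\right) = 5^{2} - 4 = 25 - 4 = 21$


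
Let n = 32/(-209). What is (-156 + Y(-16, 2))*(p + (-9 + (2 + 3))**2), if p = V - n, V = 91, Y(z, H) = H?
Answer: -313530/19 ≈ -16502.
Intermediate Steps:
n = -32/209 (n = 32*(-1/209) = -32/209 ≈ -0.15311)
p = 19051/209 (p = 91 - 1*(-32/209) = 91 + 32/209 = 19051/209 ≈ 91.153)
(-156 + Y(-16, 2))*(p + (-9 + (2 + 3))**2) = (-156 + 2)*(19051/209 + (-9 + (2 + 3))**2) = -154*(19051/209 + (-9 + 5)**2) = -154*(19051/209 + (-4)**2) = -154*(19051/209 + 16) = -154*22395/209 = -313530/19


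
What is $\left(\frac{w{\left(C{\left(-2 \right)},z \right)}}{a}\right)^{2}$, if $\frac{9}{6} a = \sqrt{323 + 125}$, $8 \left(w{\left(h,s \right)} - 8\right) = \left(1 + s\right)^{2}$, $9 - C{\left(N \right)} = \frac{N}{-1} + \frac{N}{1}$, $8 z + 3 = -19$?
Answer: $\frac{10361961}{29360128} \approx 0.35293$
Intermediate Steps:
$z = - \frac{11}{4}$ ($z = - \frac{3}{8} + \frac{1}{8} \left(-19\right) = - \frac{3}{8} - \frac{19}{8} = - \frac{11}{4} \approx -2.75$)
$C{\left(N \right)} = 9$ ($C{\left(N \right)} = 9 - \left(\frac{N}{-1} + \frac{N}{1}\right) = 9 - \left(N \left(-1\right) + N 1\right) = 9 - \left(- N + N\right) = 9 - 0 = 9 + 0 = 9$)
$w{\left(h,s \right)} = 8 + \frac{\left(1 + s\right)^{2}}{8}$
$a = \frac{16 \sqrt{7}}{3}$ ($a = \frac{2 \sqrt{323 + 125}}{3} = \frac{2 \sqrt{448}}{3} = \frac{2 \cdot 8 \sqrt{7}}{3} = \frac{16 \sqrt{7}}{3} \approx 14.111$)
$\left(\frac{w{\left(C{\left(-2 \right)},z \right)}}{a}\right)^{2} = \left(\frac{8 + \frac{\left(1 - \frac{11}{4}\right)^{2}}{8}}{\frac{16}{3} \sqrt{7}}\right)^{2} = \left(\left(8 + \frac{\left(- \frac{7}{4}\right)^{2}}{8}\right) \frac{3 \sqrt{7}}{112}\right)^{2} = \left(\left(8 + \frac{1}{8} \cdot \frac{49}{16}\right) \frac{3 \sqrt{7}}{112}\right)^{2} = \left(\left(8 + \frac{49}{128}\right) \frac{3 \sqrt{7}}{112}\right)^{2} = \left(\frac{1073 \frac{3 \sqrt{7}}{112}}{128}\right)^{2} = \left(\frac{3219 \sqrt{7}}{14336}\right)^{2} = \frac{10361961}{29360128}$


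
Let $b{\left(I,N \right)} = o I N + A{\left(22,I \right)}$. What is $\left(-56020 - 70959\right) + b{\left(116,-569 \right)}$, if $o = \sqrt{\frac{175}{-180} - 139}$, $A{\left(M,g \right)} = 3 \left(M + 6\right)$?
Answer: $-126895 - \frac{33002 i \sqrt{5039}}{3} \approx -1.269 \cdot 10^{5} - 7.8089 \cdot 10^{5} i$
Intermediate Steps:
$A{\left(M,g \right)} = 18 + 3 M$ ($A{\left(M,g \right)} = 3 \left(6 + M\right) = 18 + 3 M$)
$o = \frac{i \sqrt{5039}}{6}$ ($o = \sqrt{175 \left(- \frac{1}{180}\right) - 139} = \sqrt{- \frac{35}{36} - 139} = \sqrt{- \frac{5039}{36}} = \frac{i \sqrt{5039}}{6} \approx 11.831 i$)
$b{\left(I,N \right)} = 84 + \frac{i I N \sqrt{5039}}{6}$ ($b{\left(I,N \right)} = \frac{i \sqrt{5039}}{6} I N + \left(18 + 3 \cdot 22\right) = \frac{i I \sqrt{5039}}{6} N + \left(18 + 66\right) = \frac{i I N \sqrt{5039}}{6} + 84 = 84 + \frac{i I N \sqrt{5039}}{6}$)
$\left(-56020 - 70959\right) + b{\left(116,-569 \right)} = \left(-56020 - 70959\right) + \left(84 + \frac{1}{6} i 116 \left(-569\right) \sqrt{5039}\right) = \left(-56020 - 70959\right) + \left(84 - \frac{33002 i \sqrt{5039}}{3}\right) = -126979 + \left(84 - \frac{33002 i \sqrt{5039}}{3}\right) = -126895 - \frac{33002 i \sqrt{5039}}{3}$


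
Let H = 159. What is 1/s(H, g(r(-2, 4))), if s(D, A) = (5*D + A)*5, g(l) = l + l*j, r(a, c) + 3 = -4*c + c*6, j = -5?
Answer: 1/3875 ≈ 0.00025806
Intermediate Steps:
r(a, c) = -3 + 2*c (r(a, c) = -3 + (-4*c + c*6) = -3 + (-4*c + 6*c) = -3 + 2*c)
g(l) = -4*l (g(l) = l + l*(-5) = l - 5*l = -4*l)
s(D, A) = 5*A + 25*D (s(D, A) = (A + 5*D)*5 = 5*A + 25*D)
1/s(H, g(r(-2, 4))) = 1/(5*(-4*(-3 + 2*4)) + 25*159) = 1/(5*(-4*(-3 + 8)) + 3975) = 1/(5*(-4*5) + 3975) = 1/(5*(-20) + 3975) = 1/(-100 + 3975) = 1/3875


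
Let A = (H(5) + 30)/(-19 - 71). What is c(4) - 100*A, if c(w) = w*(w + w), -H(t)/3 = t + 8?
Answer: 22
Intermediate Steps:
H(t) = -24 - 3*t (H(t) = -3*(t + 8) = -3*(8 + t) = -24 - 3*t)
A = ⅒ (A = ((-24 - 3*5) + 30)/(-19 - 71) = ((-24 - 15) + 30)/(-90) = (-39 + 30)*(-1/90) = -9*(-1/90) = ⅒ ≈ 0.10000)
c(w) = 2*w² (c(w) = w*(2*w) = 2*w²)
c(4) - 100*A = 2*4² - 100*⅒ = 2*16 - 10 = 32 - 10 = 22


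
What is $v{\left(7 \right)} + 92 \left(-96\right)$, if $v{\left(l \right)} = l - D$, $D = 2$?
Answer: $-8827$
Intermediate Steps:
$v{\left(l \right)} = -2 + l$ ($v{\left(l \right)} = l - 2 = -2 + l$)
$v{\left(7 \right)} + 92 \left(-96\right) = \left(-2 + 7\right) + 92 \left(-96\right) = 5 - 8832 = -8827$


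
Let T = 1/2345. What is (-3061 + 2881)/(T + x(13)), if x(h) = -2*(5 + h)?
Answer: 422100/84419 ≈ 5.0001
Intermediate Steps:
x(h) = -10 - 2*h
T = 1/2345 ≈ 0.00042644
(-3061 + 2881)/(T + x(13)) = (-3061 + 2881)/(1/2345 + (-10 - 2*13)) = -180/(1/2345 + (-10 - 26)) = -180/(1/2345 - 36) = -180/(-84419/2345) = -180*(-2345/84419) = 422100/84419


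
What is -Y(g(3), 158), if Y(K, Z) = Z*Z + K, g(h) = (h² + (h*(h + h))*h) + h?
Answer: -25030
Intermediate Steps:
g(h) = h + h² + 2*h³ (g(h) = (h² + (h*(2*h))*h) + h = (h² + (2*h²)*h) + h = (h² + 2*h³) + h = h + h² + 2*h³)
Y(K, Z) = K + Z² (Y(K, Z) = Z² + K = K + Z²)
-Y(g(3), 158) = -(3*(1 + 3 + 2*3²) + 158²) = -(3*(1 + 3 + 2*9) + 24964) = -(3*(1 + 3 + 18) + 24964) = -(3*22 + 24964) = -(66 + 24964) = -1*25030 = -25030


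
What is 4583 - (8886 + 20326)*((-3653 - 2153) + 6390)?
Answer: -17055225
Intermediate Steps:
4583 - (8886 + 20326)*((-3653 - 2153) + 6390) = 4583 - 29212*(-5806 + 6390) = 4583 - 29212*584 = 4583 - 1*17059808 = 4583 - 17059808 = -17055225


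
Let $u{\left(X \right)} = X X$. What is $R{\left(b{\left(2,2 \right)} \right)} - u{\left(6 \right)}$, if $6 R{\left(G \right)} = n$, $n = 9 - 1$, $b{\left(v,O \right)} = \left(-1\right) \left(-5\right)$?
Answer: $- \frac{104}{3} \approx -34.667$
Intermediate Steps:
$b{\left(v,O \right)} = 5$
$n = 8$
$R{\left(G \right)} = \frac{4}{3}$ ($R{\left(G \right)} = \frac{1}{6} \cdot 8 = \frac{4}{3}$)
$u{\left(X \right)} = X^{2}$
$R{\left(b{\left(2,2 \right)} \right)} - u{\left(6 \right)} = \frac{4}{3} - 6^{2} = \frac{4}{3} - 36 = - \frac{104}{3}$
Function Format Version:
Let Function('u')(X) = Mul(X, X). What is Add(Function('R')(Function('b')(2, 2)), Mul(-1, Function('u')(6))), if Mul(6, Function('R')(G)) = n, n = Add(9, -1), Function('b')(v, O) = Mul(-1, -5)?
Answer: Rational(-104, 3) ≈ -34.667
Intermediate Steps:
Function('b')(v, O) = 5
n = 8
Function('R')(G) = Rational(4, 3) (Function('R')(G) = Mul(Rational(1, 6), 8) = Rational(4, 3))
Function('u')(X) = Pow(X, 2)
Add(Function('R')(Function('b')(2, 2)), Mul(-1, Function('u')(6))) = Add(Rational(4, 3), Mul(-1, Pow(6, 2))) = Add(Rational(4, 3), Mul(-1, 36)) = Add(Rational(4, 3), -36) = Rational(-104, 3)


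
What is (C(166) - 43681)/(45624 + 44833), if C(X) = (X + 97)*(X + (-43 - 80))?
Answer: -32372/90457 ≈ -0.35787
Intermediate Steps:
C(X) = (-123 + X)*(97 + X) (C(X) = (97 + X)*(X - 123) = (97 + X)*(-123 + X) = (-123 + X)*(97 + X))
(C(166) - 43681)/(45624 + 44833) = ((-11931 + 166² - 26*166) - 43681)/(45624 + 44833) = ((-11931 + 27556 - 4316) - 43681)/90457 = (11309 - 43681)*(1/90457) = -32372*1/90457 = -32372/90457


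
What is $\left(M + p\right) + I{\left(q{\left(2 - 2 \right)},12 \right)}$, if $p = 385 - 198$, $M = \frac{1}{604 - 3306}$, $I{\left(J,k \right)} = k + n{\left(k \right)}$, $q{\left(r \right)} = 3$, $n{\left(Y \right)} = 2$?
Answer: $\frac{543101}{2702} \approx 201.0$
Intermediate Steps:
$I{\left(J,k \right)} = 2 + k$ ($I{\left(J,k \right)} = k + 2 = 2 + k$)
$M = - \frac{1}{2702}$ ($M = \frac{1}{-2702} = - \frac{1}{2702} \approx -0.0003701$)
$p = 187$ ($p = 385 - 198 = 187$)
$\left(M + p\right) + I{\left(q{\left(2 - 2 \right)},12 \right)} = \left(- \frac{1}{2702} + 187\right) + \left(2 + 12\right) = \frac{505273}{2702} + 14 = \frac{543101}{2702}$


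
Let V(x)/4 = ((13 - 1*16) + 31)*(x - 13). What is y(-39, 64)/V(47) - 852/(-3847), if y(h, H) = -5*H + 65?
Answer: 133143/861728 ≈ 0.15451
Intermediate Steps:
V(x) = -1456 + 112*x (V(x) = 4*(((13 - 1*16) + 31)*(x - 13)) = 4*(((13 - 16) + 31)*(-13 + x)) = 4*((-3 + 31)*(-13 + x)) = 4*(28*(-13 + x)) = 4*(-364 + 28*x) = -1456 + 112*x)
y(h, H) = 65 - 5*H
y(-39, 64)/V(47) - 852/(-3847) = (65 - 5*64)/(-1456 + 112*47) - 852/(-3847) = (65 - 320)/(-1456 + 5264) - 852*(-1/3847) = -255/3808 + 852/3847 = -255*1/3808 + 852/3847 = -15/224 + 852/3847 = 133143/861728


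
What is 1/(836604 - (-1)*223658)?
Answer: 1/1060262 ≈ 9.4316e-7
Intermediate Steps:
1/(836604 - (-1)*223658) = 1/(836604 - 1*(-223658)) = 1/(836604 + 223658) = 1/1060262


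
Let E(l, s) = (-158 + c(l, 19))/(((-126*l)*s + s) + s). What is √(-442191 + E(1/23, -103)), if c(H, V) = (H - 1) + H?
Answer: I*√75059344397/412 ≈ 664.97*I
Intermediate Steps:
c(H, V) = -1 + 2*H (c(H, V) = (-1 + H) + H = -1 + 2*H)
E(l, s) = (-159 + 2*l)/(2*s - 126*l*s) (E(l, s) = (-158 + (-1 + 2*l))/(((-126*l)*s + s) + s) = (-159 + 2*l)/((-126*l*s + s) + s) = (-159 + 2*l)/((s - 126*l*s) + s) = (-159 + 2*l)/(2*s - 126*l*s))
√(-442191 + E(1/23, -103)) = √(-442191 + (159/2 - 1/23)/((-103)*(-1 + 63/23))) = √(-442191 - (159/2 - 1*1/23)/(103*(-1 + 63*(1/23)))) = √(-442191 - (159/2 - 1/23)/(103*(-1 + 63/23))) = √(-442191 - 1/103*3655/46/40/23) = √(-442191 - 1/103*23/40*3655/46) = √(-442191 - 731/1648) = √(-728731499/1648) = I*√75059344397/412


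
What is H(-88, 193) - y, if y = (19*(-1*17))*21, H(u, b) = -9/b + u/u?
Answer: 1309303/193 ≈ 6784.0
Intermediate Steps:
H(u, b) = 1 - 9/b (H(u, b) = -9/b + 1 = 1 - 9/b)
y = -6783 (y = (19*(-17))*21 = -323*21 = -6783)
H(-88, 193) - y = (-9 + 193)/193 - 1*(-6783) = (1/193)*184 + 6783 = 184/193 + 6783 = 1309303/193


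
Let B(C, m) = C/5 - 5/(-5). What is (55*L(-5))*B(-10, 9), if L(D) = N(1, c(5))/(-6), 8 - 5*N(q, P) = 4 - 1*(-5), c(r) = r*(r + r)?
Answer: -11/6 ≈ -1.8333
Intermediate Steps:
c(r) = 2*r² (c(r) = r*(2*r) = 2*r²)
N(q, P) = -⅕ (N(q, P) = 8/5 - (4 - 1*(-5))/5 = 8/5 - (4 + 5)/5 = 8/5 - ⅕*9 = 8/5 - 9/5 = -⅕)
B(C, m) = 1 + C/5 (B(C, m) = C*(⅕) - 5*(-⅕) = C/5 + 1 = 1 + C/5)
L(D) = 1/30 (L(D) = -⅕/(-6) = -⅕*(-⅙) = 1/30)
(55*L(-5))*B(-10, 9) = (55*(1/30))*(1 + (⅕)*(-10)) = 11*(1 - 2)/6 = (11/6)*(-1) = -11/6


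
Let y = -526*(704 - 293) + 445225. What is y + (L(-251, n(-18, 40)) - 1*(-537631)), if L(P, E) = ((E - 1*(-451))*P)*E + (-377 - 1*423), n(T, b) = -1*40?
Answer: 4892310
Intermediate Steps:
n(T, b) = -40
L(P, E) = -800 + E*P*(451 + E) (L(P, E) = ((E + 451)*P)*E + (-377 - 423) = ((451 + E)*P)*E - 800 = (P*(451 + E))*E - 800 = E*P*(451 + E) - 800 = -800 + E*P*(451 + E))
y = 229039 (y = -526*411 + 445225 = -216186 + 445225 = 229039)
y + (L(-251, n(-18, 40)) - 1*(-537631)) = 229039 + ((-800 - 251*(-40)**2 + 451*(-40)*(-251)) - 1*(-537631)) = 229039 + ((-800 - 251*1600 + 4528040) + 537631) = 229039 + ((-800 - 401600 + 4528040) + 537631) = 229039 + (4125640 + 537631) = 229039 + 4663271 = 4892310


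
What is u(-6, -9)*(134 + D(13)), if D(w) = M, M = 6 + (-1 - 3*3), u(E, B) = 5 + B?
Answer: -520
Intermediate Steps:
M = -4 (M = 6 + (-1 - 9) = 6 - 10 = -4)
D(w) = -4
u(-6, -9)*(134 + D(13)) = (5 - 9)*(134 - 4) = -4*130 = -520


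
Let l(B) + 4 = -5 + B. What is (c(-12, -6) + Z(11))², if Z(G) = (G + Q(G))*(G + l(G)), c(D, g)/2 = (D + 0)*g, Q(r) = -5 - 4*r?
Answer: 122500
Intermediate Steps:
l(B) = -9 + B (l(B) = -4 + (-5 + B) = -9 + B)
c(D, g) = 2*D*g (c(D, g) = 2*((D + 0)*g) = 2*(D*g) = 2*D*g)
Z(G) = (-9 + 2*G)*(-5 - 3*G) (Z(G) = (G + (-5 - 4*G))*(G + (-9 + G)) = (-5 - 3*G)*(-9 + 2*G) = (-9 + 2*G)*(-5 - 3*G))
(c(-12, -6) + Z(11))² = (2*(-12)*(-6) + (45 - 6*11² + 17*11))² = (144 + (45 - 6*121 + 187))² = (144 + (45 - 726 + 187))² = (144 - 494)² = (-350)² = 122500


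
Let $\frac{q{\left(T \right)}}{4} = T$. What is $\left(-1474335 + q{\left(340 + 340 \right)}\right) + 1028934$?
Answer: $-442681$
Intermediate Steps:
$q{\left(T \right)} = 4 T$
$\left(-1474335 + q{\left(340 + 340 \right)}\right) + 1028934 = \left(-1474335 + 4 \left(340 + 340\right)\right) + 1028934 = \left(-1474335 + 4 \cdot 680\right) + 1028934 = \left(-1474335 + 2720\right) + 1028934 = -1471615 + 1028934 = -442681$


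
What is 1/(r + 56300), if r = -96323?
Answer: -1/40023 ≈ -2.4986e-5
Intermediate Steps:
1/(r + 56300) = 1/(-96323 + 56300) = 1/(-40023) = -1/40023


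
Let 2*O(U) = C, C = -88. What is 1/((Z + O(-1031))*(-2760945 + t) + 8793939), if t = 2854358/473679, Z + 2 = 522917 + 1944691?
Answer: -473679/3227070487364978333 ≈ -1.4678e-13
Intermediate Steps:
O(U) = -44 (O(U) = (½)*(-88) = -44)
Z = 2467606 (Z = -2 + (522917 + 1944691) = -2 + 2467608 = 2467606)
t = 2854358/473679 (t = 2854358*(1/473679) = 2854358/473679 ≈ 6.0259)
1/((Z + O(-1031))*(-2760945 + t) + 8793939) = 1/((2467606 - 44)*(-2760945 + 2854358/473679) + 8793939) = 1/(2467562*(-1307798812297/473679) + 8793939) = 1/(-3227074652869209914/473679 + 8793939) = 1/(-3227070487364978333/473679) = -473679/3227070487364978333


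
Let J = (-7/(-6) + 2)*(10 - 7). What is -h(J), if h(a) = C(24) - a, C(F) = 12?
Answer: -5/2 ≈ -2.5000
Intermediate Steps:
J = 19/2 (J = (-7*(-⅙) + 2)*3 = (7/6 + 2)*3 = (19/6)*3 = 19/2 ≈ 9.5000)
h(a) = 12 - a
-h(J) = -(12 - 1*19/2) = -(12 - 19/2) = -1*5/2 = -5/2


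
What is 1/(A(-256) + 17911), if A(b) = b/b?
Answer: 1/17912 ≈ 5.5828e-5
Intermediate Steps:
A(b) = 1
1/(A(-256) + 17911) = 1/(1 + 17911) = 1/17912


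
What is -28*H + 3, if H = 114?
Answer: -3189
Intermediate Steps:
-28*H + 3 = -28*114 + 3 = -3192 + 3 = -3189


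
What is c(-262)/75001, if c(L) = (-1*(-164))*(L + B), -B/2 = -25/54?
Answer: -1156036/2025027 ≈ -0.57087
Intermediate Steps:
B = 25/27 (B = -(-50)/54 = -2*(-25/54) = 25/27 ≈ 0.92593)
c(L) = 4100/27 + 164*L (c(L) = (-1*(-164))*(L + 25/27) = 164*(25/27 + L) = 4100/27 + 164*L)
c(-262)/75001 = (4100/27 + 164*(-262))/75001 = (4100/27 - 42968)*(1/75001) = -1156036/27*1/75001 = -1156036/2025027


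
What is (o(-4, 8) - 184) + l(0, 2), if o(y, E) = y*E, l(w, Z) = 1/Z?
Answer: -431/2 ≈ -215.50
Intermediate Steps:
o(y, E) = E*y
(o(-4, 8) - 184) + l(0, 2) = (8*(-4) - 184) + 1/2 = (-32 - 184) + ½ = -216 + ½ = -431/2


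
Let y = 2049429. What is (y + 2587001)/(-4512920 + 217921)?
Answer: -4636430/4294999 ≈ -1.0795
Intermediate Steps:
(y + 2587001)/(-4512920 + 217921) = (2049429 + 2587001)/(-4512920 + 217921) = 4636430/(-4294999) = 4636430*(-1/4294999) = -4636430/4294999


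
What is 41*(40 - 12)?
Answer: 1148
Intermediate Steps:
41*(40 - 12) = 41*28 = 1148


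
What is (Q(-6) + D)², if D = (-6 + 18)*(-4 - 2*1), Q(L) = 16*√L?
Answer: 3648 - 2304*I*√6 ≈ 3648.0 - 5643.6*I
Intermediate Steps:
D = -72 (D = 12*(-4 - 2) = 12*(-6) = -72)
(Q(-6) + D)² = (16*√(-6) - 72)² = (16*(I*√6) - 72)² = (16*I*√6 - 72)² = (-72 + 16*I*√6)²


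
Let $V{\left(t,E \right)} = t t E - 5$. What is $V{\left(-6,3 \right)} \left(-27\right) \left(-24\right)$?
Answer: $66744$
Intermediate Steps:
$V{\left(t,E \right)} = -5 + E t^{2}$ ($V{\left(t,E \right)} = t^{2} E - 5 = E t^{2} - 5 = -5 + E t^{2}$)
$V{\left(-6,3 \right)} \left(-27\right) \left(-24\right) = \left(-5 + 3 \left(-6\right)^{2}\right) \left(-27\right) \left(-24\right) = \left(-5 + 3 \cdot 36\right) \left(-27\right) \left(-24\right) = \left(-5 + 108\right) \left(-27\right) \left(-24\right) = 103 \left(-27\right) \left(-24\right) = \left(-2781\right) \left(-24\right) = 66744$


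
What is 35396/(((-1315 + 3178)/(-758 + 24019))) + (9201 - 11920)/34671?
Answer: 9515412147793/21530691 ≈ 4.4195e+5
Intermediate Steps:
35396/(((-1315 + 3178)/(-758 + 24019))) + (9201 - 11920)/34671 = 35396/((1863/23261)) - 2719*1/34671 = 35396/((1863*(1/23261))) - 2719/34671 = 35396/(1863/23261) - 2719/34671 = 35396*(23261/1863) - 2719/34671 = 823346356/1863 - 2719/34671 = 9515412147793/21530691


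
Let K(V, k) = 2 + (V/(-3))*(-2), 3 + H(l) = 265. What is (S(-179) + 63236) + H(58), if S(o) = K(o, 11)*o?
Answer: 253502/3 ≈ 84501.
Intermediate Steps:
H(l) = 262 (H(l) = -3 + 265 = 262)
K(V, k) = 2 + 2*V/3 (K(V, k) = 2 + (V*(-⅓))*(-2) = 2 - V/3*(-2) = 2 + 2*V/3)
S(o) = o*(2 + 2*o/3) (S(o) = (2 + 2*o/3)*o = o*(2 + 2*o/3))
(S(-179) + 63236) + H(58) = ((⅔)*(-179)*(3 - 179) + 63236) + 262 = ((⅔)*(-179)*(-176) + 63236) + 262 = (63008/3 + 63236) + 262 = 252716/3 + 262 = 253502/3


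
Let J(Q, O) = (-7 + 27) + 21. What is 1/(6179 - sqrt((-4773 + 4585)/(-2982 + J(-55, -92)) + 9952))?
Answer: 18172439/112258231561 + 2*sqrt(21520046955)/112258231561 ≈ 0.00016449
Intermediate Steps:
J(Q, O) = 41 (J(Q, O) = 20 + 21 = 41)
1/(6179 - sqrt((-4773 + 4585)/(-2982 + J(-55, -92)) + 9952)) = 1/(6179 - sqrt((-4773 + 4585)/(-2982 + 41) + 9952)) = 1/(6179 - sqrt(-188/(-2941) + 9952)) = 1/(6179 - sqrt(-188*(-1/2941) + 9952)) = 1/(6179 - sqrt(188/2941 + 9952)) = 1/(6179 - sqrt(29269020/2941)) = 1/(6179 - 2*sqrt(21520046955)/2941)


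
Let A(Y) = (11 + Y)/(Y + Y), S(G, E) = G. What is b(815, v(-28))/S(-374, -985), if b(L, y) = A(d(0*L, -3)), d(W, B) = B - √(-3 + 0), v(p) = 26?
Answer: 7/2992 - I*√3/816 ≈ 0.0023396 - 0.0021226*I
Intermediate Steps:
d(W, B) = B - I*√3 (d(W, B) = B - √(-3) = B - I*√3)
A(Y) = (11 + Y)/(2*Y) (A(Y) = (11 + Y)/((2*Y)) = (11 + Y)*(1/(2*Y)) = (11 + Y)/(2*Y))
b(L, y) = (8 - I*√3)/(2*(-3 - I*√3)) (b(L, y) = (11 + (-3 - I*√3))/(2*(-3 - I*√3)) = (8 - I*√3)/(2*(-3 - I*√3)))
b(815, v(-28))/S(-374, -985) = (-7/8 + 11*I*√3/24)/(-374) = (-7/8 + 11*I*√3/24)*(-1/374) = 7/2992 - I*√3/816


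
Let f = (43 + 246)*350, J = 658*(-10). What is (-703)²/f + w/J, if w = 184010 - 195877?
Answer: 63603461/9508100 ≈ 6.6894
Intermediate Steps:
w = -11867
J = -6580
f = 101150 (f = 289*350 = 101150)
(-703)²/f + w/J = (-703)²/101150 - 11867/(-6580) = 494209*(1/101150) - 11867*(-1/6580) = 494209/101150 + 11867/6580 = 63603461/9508100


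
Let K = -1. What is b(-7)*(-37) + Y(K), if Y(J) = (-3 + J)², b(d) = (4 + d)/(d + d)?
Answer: 113/14 ≈ 8.0714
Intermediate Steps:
b(d) = (4 + d)/(2*d) (b(d) = (4 + d)/((2*d)) = (4 + d)*(1/(2*d)) = (4 + d)/(2*d))
b(-7)*(-37) + Y(K) = ((½)*(4 - 7)/(-7))*(-37) + (-3 - 1)² = ((½)*(-⅐)*(-3))*(-37) + (-4)² = (3/14)*(-37) + 16 = -111/14 + 16 = 113/14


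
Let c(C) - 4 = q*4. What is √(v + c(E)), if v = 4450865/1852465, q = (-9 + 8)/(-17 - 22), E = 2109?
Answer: √1358164151530329/14449227 ≈ 2.5505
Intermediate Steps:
q = 1/39 (q = -1/(-39) = -1*(-1/39) = 1/39 ≈ 0.025641)
v = 890173/370493 (v = 4450865*(1/1852465) = 890173/370493 ≈ 2.4027)
c(C) = 160/39 (c(C) = 4 + (1/39)*4 = 4 + 4/39 = 160/39)
√(v + c(E)) = √(890173/370493 + 160/39) = √(93995627/14449227) = √1358164151530329/14449227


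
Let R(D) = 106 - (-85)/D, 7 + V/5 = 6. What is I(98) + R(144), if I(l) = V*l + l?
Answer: -41099/144 ≈ -285.41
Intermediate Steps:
V = -5 (V = -35 + 5*6 = -35 + 30 = -5)
I(l) = -4*l (I(l) = -5*l + l = -4*l)
R(D) = 106 + 85/D
I(98) + R(144) = -4*98 + (106 + 85/144) = -392 + (106 + 85*(1/144)) = -392 + (106 + 85/144) = -392 + 15349/144 = -41099/144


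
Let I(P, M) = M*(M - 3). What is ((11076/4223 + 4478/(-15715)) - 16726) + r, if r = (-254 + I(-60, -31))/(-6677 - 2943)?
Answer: -533843659131644/31921298045 ≈ -16724.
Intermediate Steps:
I(P, M) = M*(-3 + M)
r = -40/481 (r = (-254 - 31*(-3 - 31))/(-6677 - 2943) = (-254 - 31*(-34))/(-9620) = (-254 + 1054)*(-1/9620) = 800*(-1/9620) = -40/481 ≈ -0.083160)
((11076/4223 + 4478/(-15715)) - 16726) + r = ((11076/4223 + 4478/(-15715)) - 16726) - 40/481 = ((11076*(1/4223) + 4478*(-1/15715)) - 16726) - 40/481 = ((11076/4223 - 4478/15715) - 16726) - 40/481 = (155148746/66364445 - 16726) - 40/481 = -1109856558324/66364445 - 40/481 = -533843659131644/31921298045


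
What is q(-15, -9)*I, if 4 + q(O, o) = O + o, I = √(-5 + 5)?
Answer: 0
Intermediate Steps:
I = 0 (I = √0 = 0)
q(O, o) = -4 + O + o (q(O, o) = -4 + (O + o) = -4 + O + o)
q(-15, -9)*I = (-4 - 15 - 9)*0 = -28*0 = 0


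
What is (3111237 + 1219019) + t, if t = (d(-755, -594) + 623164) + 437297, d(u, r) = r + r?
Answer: 5389529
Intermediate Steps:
d(u, r) = 2*r
t = 1059273 (t = (2*(-594) + 623164) + 437297 = (-1188 + 623164) + 437297 = 621976 + 437297 = 1059273)
(3111237 + 1219019) + t = (3111237 + 1219019) + 1059273 = 4330256 + 1059273 = 5389529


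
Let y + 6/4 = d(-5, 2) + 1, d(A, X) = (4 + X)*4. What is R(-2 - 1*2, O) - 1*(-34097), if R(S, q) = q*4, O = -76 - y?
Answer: 33699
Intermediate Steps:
d(A, X) = 16 + 4*X
y = 47/2 (y = -3/2 + ((16 + 4*2) + 1) = -3/2 + ((16 + 8) + 1) = -3/2 + (24 + 1) = -3/2 + 25 = 47/2 ≈ 23.500)
O = -199/2 (O = -76 - 1*47/2 = -76 - 47/2 = -199/2 ≈ -99.500)
R(S, q) = 4*q
R(-2 - 1*2, O) - 1*(-34097) = 4*(-199/2) - 1*(-34097) = -398 + 34097 = 33699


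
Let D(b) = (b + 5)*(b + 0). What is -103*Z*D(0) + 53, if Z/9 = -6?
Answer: 53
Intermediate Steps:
Z = -54 (Z = 9*(-6) = -54)
D(b) = b*(5 + b) (D(b) = (5 + b)*b = b*(5 + b))
-103*Z*D(0) + 53 = -(-5562)*0*(5 + 0) + 53 = -(-5562)*0*5 + 53 = -(-5562)*0 + 53 = -103*0 + 53 = 0 + 53 = 53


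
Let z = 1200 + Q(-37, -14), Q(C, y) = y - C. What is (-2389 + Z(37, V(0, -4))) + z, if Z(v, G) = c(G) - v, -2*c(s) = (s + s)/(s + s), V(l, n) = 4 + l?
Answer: -2407/2 ≈ -1203.5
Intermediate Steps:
c(s) = -1/2 (c(s) = -(s + s)/(2*(s + s)) = -2*s/(2*(2*s)) = -2*s*1/(2*s)/2 = -1/2*1 = -1/2)
Z(v, G) = -1/2 - v
z = 1223 (z = 1200 + (-14 - 1*(-37)) = 1200 + (-14 + 37) = 1200 + 23 = 1223)
(-2389 + Z(37, V(0, -4))) + z = (-2389 + (-1/2 - 1*37)) + 1223 = (-2389 + (-1/2 - 37)) + 1223 = (-2389 - 75/2) + 1223 = -4853/2 + 1223 = -2407/2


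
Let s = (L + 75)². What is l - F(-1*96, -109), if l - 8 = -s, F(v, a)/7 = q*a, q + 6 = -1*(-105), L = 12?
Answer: 67976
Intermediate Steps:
q = 99 (q = -6 - 1*(-105) = -6 + 105 = 99)
s = 7569 (s = (12 + 75)² = 87² = 7569)
F(v, a) = 693*a (F(v, a) = 7*(99*a) = 693*a)
l = -7561 (l = 8 - 1*7569 = 8 - 7569 = -7561)
l - F(-1*96, -109) = -7561 - 693*(-109) = -7561 - 1*(-75537) = -7561 + 75537 = 67976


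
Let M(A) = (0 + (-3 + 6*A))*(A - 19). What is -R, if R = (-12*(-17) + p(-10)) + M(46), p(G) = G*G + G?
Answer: -7665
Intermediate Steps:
p(G) = G + G² (p(G) = G² + G = G + G²)
M(A) = (-19 + A)*(-3 + 6*A) (M(A) = (-3 + 6*A)*(-19 + A) = (-19 + A)*(-3 + 6*A))
R = 7665 (R = (-12*(-17) - 10*(1 - 10)) + (57 - 117*46 + 6*46²) = (204 - 10*(-9)) + (57 - 5382 + 6*2116) = (204 + 90) + (57 - 5382 + 12696) = 294 + 7371 = 7665)
-R = -1*7665 = -7665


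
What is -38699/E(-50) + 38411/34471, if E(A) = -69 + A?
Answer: 1338564138/4102049 ≈ 326.32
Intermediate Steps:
-38699/E(-50) + 38411/34471 = -38699/(-69 - 50) + 38411/34471 = -38699/(-119) + 38411*(1/34471) = -38699*(-1/119) + 38411/34471 = 38699/119 + 38411/34471 = 1338564138/4102049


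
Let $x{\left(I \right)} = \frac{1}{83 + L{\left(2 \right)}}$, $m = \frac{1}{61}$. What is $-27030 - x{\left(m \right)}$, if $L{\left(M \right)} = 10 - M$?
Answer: $- \frac{2459731}{91} \approx -27030.0$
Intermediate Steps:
$m = \frac{1}{61} \approx 0.016393$
$x{\left(I \right)} = \frac{1}{91}$ ($x{\left(I \right)} = \frac{1}{83 + \left(10 - 2\right)} = \frac{1}{83 + 8} = \frac{1}{91}$)
$-27030 - x{\left(m \right)} = -27030 - \frac{1}{91} = - \frac{2459731}{91}$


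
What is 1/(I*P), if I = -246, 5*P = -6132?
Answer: 5/1508472 ≈ 3.3146e-6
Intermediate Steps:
P = -6132/5 (P = (⅕)*(-6132) = -6132/5 ≈ -1226.4)
1/(I*P) = 1/(-246*(-6132/5)) = 1/(1508472/5) = 5/1508472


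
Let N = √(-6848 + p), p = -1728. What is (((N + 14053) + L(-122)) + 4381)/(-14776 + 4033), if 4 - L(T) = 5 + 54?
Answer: -18379/10743 - 8*I*√134/10743 ≈ -1.7108 - 0.0086202*I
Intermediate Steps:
L(T) = -55 (L(T) = 4 - (5 + 54) = 4 - 1*59 = 4 - 59 = -55)
N = 8*I*√134 (N = √(-6848 - 1728) = √(-8576) = 8*I*√134 ≈ 92.607*I)
(((N + 14053) + L(-122)) + 4381)/(-14776 + 4033) = (((8*I*√134 + 14053) - 55) + 4381)/(-14776 + 4033) = (((14053 + 8*I*√134) - 55) + 4381)/(-10743) = ((13998 + 8*I*√134) + 4381)*(-1/10743) = (18379 + 8*I*√134)*(-1/10743) = -18379/10743 - 8*I*√134/10743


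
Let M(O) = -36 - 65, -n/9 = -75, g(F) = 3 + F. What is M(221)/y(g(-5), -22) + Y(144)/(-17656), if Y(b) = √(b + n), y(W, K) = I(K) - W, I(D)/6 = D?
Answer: 101/130 - 3*√91/17656 ≈ 0.77530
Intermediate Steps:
I(D) = 6*D
n = 675 (n = -9*(-75) = 675)
M(O) = -101
y(W, K) = -W + 6*K (y(W, K) = 6*K - W = -W + 6*K)
Y(b) = √(675 + b) (Y(b) = √(b + 675) = √(675 + b))
M(221)/y(g(-5), -22) + Y(144)/(-17656) = -101/(-(3 - 5) + 6*(-22)) + √(675 + 144)/(-17656) = -101/(-1*(-2) - 132) + √819*(-1/17656) = -101/(2 - 132) + (3*√91)*(-1/17656) = -101/(-130) - 3*√91/17656 = -101*(-1/130) - 3*√91/17656 = 101/130 - 3*√91/17656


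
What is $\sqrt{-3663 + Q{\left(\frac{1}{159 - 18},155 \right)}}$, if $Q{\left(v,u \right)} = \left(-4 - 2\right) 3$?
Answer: $3 i \sqrt{409} \approx 60.671 i$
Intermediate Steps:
$Q{\left(v,u \right)} = -18$ ($Q{\left(v,u \right)} = \left(-6\right) 3 = -18$)
$\sqrt{-3663 + Q{\left(\frac{1}{159 - 18},155 \right)}} = \sqrt{-3663 - 18} = \sqrt{-3681} = 3 i \sqrt{409}$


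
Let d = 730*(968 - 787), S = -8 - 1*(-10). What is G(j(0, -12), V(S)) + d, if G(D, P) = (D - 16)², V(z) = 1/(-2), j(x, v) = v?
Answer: 132914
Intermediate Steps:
S = 2 (S = -8 + 10 = 2)
V(z) = -½
G(D, P) = (-16 + D)²
d = 132130 (d = 730*181 = 132130)
G(j(0, -12), V(S)) + d = (-16 - 12)² + 132130 = (-28)² + 132130 = 784 + 132130 = 132914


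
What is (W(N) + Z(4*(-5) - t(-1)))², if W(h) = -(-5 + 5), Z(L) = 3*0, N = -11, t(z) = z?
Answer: 0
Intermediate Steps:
Z(L) = 0
W(h) = 0 (W(h) = -1*0 = 0)
(W(N) + Z(4*(-5) - t(-1)))² = (0 + 0)² = 0² = 0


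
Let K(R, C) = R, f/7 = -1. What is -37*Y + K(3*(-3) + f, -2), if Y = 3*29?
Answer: -3235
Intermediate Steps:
f = -7 (f = 7*(-1) = -7)
Y = 87
-37*Y + K(3*(-3) + f, -2) = -37*87 + (3*(-3) - 7) = -3219 + (-9 - 7) = -3219 - 16 = -3235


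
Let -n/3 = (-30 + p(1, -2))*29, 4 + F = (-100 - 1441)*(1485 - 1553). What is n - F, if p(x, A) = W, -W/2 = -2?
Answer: -102522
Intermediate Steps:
W = 4 (W = -2*(-2) = 4)
p(x, A) = 4
F = 104784 (F = -4 + (-100 - 1441)*(1485 - 1553) = -4 - 1541*(-68) = -4 + 104788 = 104784)
n = 2262 (n = -3*(-30 + 4)*29 = -(-78)*29 = -3*(-754) = 2262)
n - F = 2262 - 1*104784 = 2262 - 104784 = -102522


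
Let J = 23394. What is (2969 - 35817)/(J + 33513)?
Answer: -32848/56907 ≈ -0.57722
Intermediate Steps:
(2969 - 35817)/(J + 33513) = (2969 - 35817)/(23394 + 33513) = -32848/56907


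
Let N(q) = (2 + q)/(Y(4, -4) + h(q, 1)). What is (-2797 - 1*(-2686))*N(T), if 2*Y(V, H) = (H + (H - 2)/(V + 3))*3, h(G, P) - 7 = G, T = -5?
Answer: -63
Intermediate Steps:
h(G, P) = 7 + G
Y(V, H) = 3*H/2 + 3*(-2 + H)/(2*(3 + V)) (Y(V, H) = ((H + (H - 2)/(V + 3))*3)/2 = ((H + (-2 + H)/(3 + V))*3)/2 = (3*H + 3*(-2 + H)/(3 + V))/2 = 3*H/2 + 3*(-2 + H)/(2*(3 + V)))
N(q) = (2 + q)/(-2/7 + q) (N(q) = (2 + q)/(3*(-2 + 4*(-4) - 4*4)/(2*(3 + 4)) + (7 + q)) = (2 + q)/((3/2)*(-2 - 16 - 16)/7 + (7 + q)) = (2 + q)/((3/2)*(1/7)*(-34) + (7 + q)) = (2 + q)/(-51/7 + (7 + q)) = (2 + q)/(-2/7 + q))
(-2797 - 1*(-2686))*N(T) = (-2797 - 1*(-2686))*(7*(2 - 5)/(-2 + 7*(-5))) = (-2797 + 2686)*(7*(-3)/(-2 - 35)) = -777*(-3)/(-37) = -777*(-1)*(-3)/37 = -111*21/37 = -63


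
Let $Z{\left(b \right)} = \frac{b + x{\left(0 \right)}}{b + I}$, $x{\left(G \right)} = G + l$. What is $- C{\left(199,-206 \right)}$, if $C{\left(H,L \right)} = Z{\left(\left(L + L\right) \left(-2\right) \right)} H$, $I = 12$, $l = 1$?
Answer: $- \frac{14925}{76} \approx -196.38$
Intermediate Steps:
$x{\left(G \right)} = 1 + G$ ($x{\left(G \right)} = G + 1 = 1 + G$)
$Z{\left(b \right)} = \frac{1 + b}{12 + b}$ ($Z{\left(b \right)} = \frac{b + \left(1 + 0\right)}{b + 12} = \frac{b + 1}{12 + b} = \frac{1 + b}{12 + b}$)
$C{\left(H,L \right)} = \frac{H \left(1 - 4 L\right)}{12 - 4 L}$ ($C{\left(H,L \right)} = \frac{1 + \left(L + L\right) \left(-2\right)}{12 + \left(L + L\right) \left(-2\right)} H = \frac{1 + 2 L \left(-2\right)}{12 + 2 L \left(-2\right)} H = \frac{1 - 4 L}{12 - 4 L} H = \frac{H \left(1 - 4 L\right)}{12 - 4 L}$)
$- C{\left(199,-206 \right)} = - \frac{199 \left(-1 + 4 \left(-206\right)\right)}{4 \left(-3 - 206\right)} = - \frac{199 \left(-1 - 824\right)}{4 \left(-209\right)} = - \frac{199 \left(-1\right) \left(-825\right)}{4 \cdot 209} = \left(-1\right) \frac{14925}{76} = - \frac{14925}{76}$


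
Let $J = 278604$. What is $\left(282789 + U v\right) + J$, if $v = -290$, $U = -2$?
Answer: $561973$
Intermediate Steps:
$\left(282789 + U v\right) + J = \left(282789 - -580\right) + 278604 = \left(282789 + 580\right) + 278604 = 283369 + 278604 = 561973$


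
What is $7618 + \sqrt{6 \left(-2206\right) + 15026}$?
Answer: $7618 + \sqrt{1790} \approx 7660.3$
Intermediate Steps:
$7618 + \sqrt{6 \left(-2206\right) + 15026} = 7618 + \sqrt{-13236 + 15026} = 7618 + \sqrt{1790}$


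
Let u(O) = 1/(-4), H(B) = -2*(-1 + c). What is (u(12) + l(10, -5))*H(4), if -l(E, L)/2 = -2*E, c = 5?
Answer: -318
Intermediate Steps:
H(B) = -8 (H(B) = -2*(-1 + 5) = -2*4 = -8)
u(O) = -¼
l(E, L) = 4*E (l(E, L) = -(-4)*E = 4*E)
(u(12) + l(10, -5))*H(4) = (-¼ + 4*10)*(-8) = (-¼ + 40)*(-8) = (159/4)*(-8) = -318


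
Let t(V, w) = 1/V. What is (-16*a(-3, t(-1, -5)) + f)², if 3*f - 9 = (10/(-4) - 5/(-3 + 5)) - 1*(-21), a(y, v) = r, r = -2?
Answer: 14641/9 ≈ 1626.8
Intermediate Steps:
a(y, v) = -2
f = 25/3 (f = 3 + ((10/(-4) - 5/(-3 + 5)) - 1*(-21))/3 = 3 + ((10*(-¼) - 5/2) + 21)/3 = 3 + ((-5/2 - 5*½) + 21)/3 = 3 + ((-5/2 - 5/2) + 21)/3 = 3 + (-5 + 21)/3 = 3 + (⅓)*16 = 3 + 16/3 = 25/3 ≈ 8.3333)
(-16*a(-3, t(-1, -5)) + f)² = (-16*(-2) + 25/3)² = (32 + 25/3)² = (121/3)² = 14641/9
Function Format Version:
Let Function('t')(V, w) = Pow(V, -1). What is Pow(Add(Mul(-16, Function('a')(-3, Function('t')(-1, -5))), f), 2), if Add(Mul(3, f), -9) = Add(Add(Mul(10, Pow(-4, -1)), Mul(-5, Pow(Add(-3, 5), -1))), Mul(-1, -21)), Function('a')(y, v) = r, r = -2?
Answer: Rational(14641, 9) ≈ 1626.8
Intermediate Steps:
Function('a')(y, v) = -2
f = Rational(25, 3) (f = Add(3, Mul(Rational(1, 3), Add(Add(Mul(10, Pow(-4, -1)), Mul(-5, Pow(Add(-3, 5), -1))), Mul(-1, -21)))) = Add(3, Mul(Rational(1, 3), Add(Add(Mul(10, Rational(-1, 4)), Mul(-5, Pow(2, -1))), 21))) = Add(3, Mul(Rational(1, 3), Add(Add(Rational(-5, 2), Mul(-5, Rational(1, 2))), 21))) = Add(3, Mul(Rational(1, 3), Add(Add(Rational(-5, 2), Rational(-5, 2)), 21))) = Add(3, Mul(Rational(1, 3), Add(-5, 21))) = Add(3, Mul(Rational(1, 3), 16)) = Add(3, Rational(16, 3)) = Rational(25, 3) ≈ 8.3333)
Pow(Add(Mul(-16, Function('a')(-3, Function('t')(-1, -5))), f), 2) = Pow(Add(Mul(-16, -2), Rational(25, 3)), 2) = Pow(Add(32, Rational(25, 3)), 2) = Pow(Rational(121, 3), 2) = Rational(14641, 9)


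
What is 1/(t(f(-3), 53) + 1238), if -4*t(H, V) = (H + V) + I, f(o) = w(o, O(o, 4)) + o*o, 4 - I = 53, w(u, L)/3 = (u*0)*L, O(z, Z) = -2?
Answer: 4/4939 ≈ 0.00080988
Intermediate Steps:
w(u, L) = 0 (w(u, L) = 3*((u*0)*L) = 3*(0*L) = 3*0 = 0)
I = -49 (I = 4 - 1*53 = 4 - 53 = -49)
f(o) = o**2 (f(o) = 0 + o*o = 0 + o**2 = o**2)
t(H, V) = 49/4 - H/4 - V/4 (t(H, V) = -((H + V) - 49)/4 = -(-49 + H + V)/4 = 49/4 - H/4 - V/4)
1/(t(f(-3), 53) + 1238) = 1/((49/4 - 1/4*(-3)**2 - 1/4*53) + 1238) = 1/((49/4 - 1/4*9 - 53/4) + 1238) = 1/((49/4 - 9/4 - 53/4) + 1238) = 1/(-13/4 + 1238) = 1/(4939/4) = 4/4939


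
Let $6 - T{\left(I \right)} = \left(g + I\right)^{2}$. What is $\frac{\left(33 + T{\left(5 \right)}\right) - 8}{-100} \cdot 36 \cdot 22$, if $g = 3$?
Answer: $\frac{6534}{25} \approx 261.36$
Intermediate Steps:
$T{\left(I \right)} = 6 - \left(3 + I\right)^{2}$
$\frac{\left(33 + T{\left(5 \right)}\right) - 8}{-100} \cdot 36 \cdot 22 = \frac{\left(33 + \left(6 - \left(3 + 5\right)^{2}\right)\right) - 8}{-100} \cdot 36 \cdot 22 = \left(\left(33 + \left(6 - 8^{2}\right)\right) - 8\right) \left(- \frac{1}{100}\right) 36 \cdot 22 = \left(\left(33 + \left(6 - 64\right)\right) - 8\right) \left(- \frac{1}{100}\right) 36 \cdot 22 = \left(\left(33 - 58\right) - 8\right) \left(- \frac{1}{100}\right) 36 \cdot 22 = \left(-25 - 8\right) \left(- \frac{1}{100}\right) 36 \cdot 22 = \left(-33\right) \left(- \frac{1}{100}\right) 36 \cdot 22 = \frac{33}{100} \cdot 36 \cdot 22 = \frac{297}{25} \cdot 22 = \frac{6534}{25}$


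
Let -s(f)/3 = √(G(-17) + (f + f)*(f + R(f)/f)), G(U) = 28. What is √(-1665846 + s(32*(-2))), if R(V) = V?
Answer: √(-1665846 - 102*√7) ≈ 1290.8*I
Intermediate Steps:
s(f) = -3*√(28 + 2*f*(1 + f)) (s(f) = -3*√(28 + (f + f)*(f + f/f)) = -3*√(28 + (2*f)*(f + 1)) = -3*√(28 + (2*f)*(1 + f)) = -3*√(28 + 2*f*(1 + f)))
√(-1665846 + s(32*(-2))) = √(-1665846 - 3*√(28 + 2*(32*(-2)) + 2*(32*(-2))²)) = √(-1665846 - 3*√(28 + 2*(-64) + 2*(-64)²)) = √(-1665846 - 3*√(28 - 128 + 2*4096)) = √(-1665846 - 3*√(28 - 128 + 8192)) = √(-1665846 - 102*√7)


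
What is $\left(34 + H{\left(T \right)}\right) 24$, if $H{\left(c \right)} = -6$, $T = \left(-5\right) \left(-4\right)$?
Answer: $672$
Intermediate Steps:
$T = 20$
$\left(34 + H{\left(T \right)}\right) 24 = \left(34 - 6\right) 24 = 28 \cdot 24 = 672$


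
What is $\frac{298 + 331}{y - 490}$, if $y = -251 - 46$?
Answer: $- \frac{629}{787} \approx -0.79924$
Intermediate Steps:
$y = -297$
$\frac{298 + 331}{y - 490} = \frac{298 + 331}{-297 - 490} = \frac{629}{-787} = 629 \left(- \frac{1}{787}\right) = - \frac{629}{787}$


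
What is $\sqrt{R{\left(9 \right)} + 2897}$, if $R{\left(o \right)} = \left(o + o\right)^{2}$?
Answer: $\sqrt{3221} \approx 56.754$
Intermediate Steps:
$R{\left(o \right)} = 4 o^{2}$ ($R{\left(o \right)} = \left(2 o\right)^{2} = 4 o^{2}$)
$\sqrt{R{\left(9 \right)} + 2897} = \sqrt{4 \cdot 9^{2} + 2897} = \sqrt{4 \cdot 81 + 2897} = \sqrt{324 + 2897} = \sqrt{3221}$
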